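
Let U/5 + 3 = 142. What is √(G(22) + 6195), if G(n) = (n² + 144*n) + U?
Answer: √10542 ≈ 102.67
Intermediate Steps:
U = 695 (U = -15 + 5*142 = -15 + 710 = 695)
G(n) = 695 + n² + 144*n (G(n) = (n² + 144*n) + 695 = 695 + n² + 144*n)
√(G(22) + 6195) = √((695 + 22² + 144*22) + 6195) = √((695 + 484 + 3168) + 6195) = √(4347 + 6195) = √10542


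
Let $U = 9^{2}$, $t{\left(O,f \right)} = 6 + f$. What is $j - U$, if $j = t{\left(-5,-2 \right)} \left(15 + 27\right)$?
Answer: $87$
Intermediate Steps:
$U = 81$
$j = 168$ ($j = \left(6 - 2\right) \left(15 + 27\right) = 4 \cdot 42 = 168$)
$j - U = 168 - 81 = 87$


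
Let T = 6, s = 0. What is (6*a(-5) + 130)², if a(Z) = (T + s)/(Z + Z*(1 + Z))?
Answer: 438244/25 ≈ 17530.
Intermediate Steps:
a(Z) = 6/(Z + Z*(1 + Z)) (a(Z) = (6 + 0)/(Z + Z*(1 + Z)) = 6/(Z + Z*(1 + Z)))
(6*a(-5) + 130)² = (6*(6/(-5*(2 - 5))) + 130)² = (6*(6*(-⅕)/(-3)) + 130)² = (6*(6*(-⅕)*(-⅓)) + 130)² = (6*(⅖) + 130)² = (12/5 + 130)² = (662/5)² = 438244/25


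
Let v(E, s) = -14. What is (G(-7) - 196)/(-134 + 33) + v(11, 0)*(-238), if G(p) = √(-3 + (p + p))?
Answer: 336728/101 - I*√17/101 ≈ 3333.9 - 0.040823*I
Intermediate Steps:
G(p) = √(-3 + 2*p)
(G(-7) - 196)/(-134 + 33) + v(11, 0)*(-238) = (√(-3 + 2*(-7)) - 196)/(-134 + 33) - 14*(-238) = (√(-3 - 14) - 196)/(-101) + 3332 = (√(-17) - 196)*(-1/101) + 3332 = (I*√17 - 196)*(-1/101) + 3332 = (-196 + I*√17)*(-1/101) + 3332 = (196/101 - I*√17/101) + 3332 = 336728/101 - I*√17/101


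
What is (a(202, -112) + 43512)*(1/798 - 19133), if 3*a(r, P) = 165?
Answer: -35009828969/42 ≈ -8.3357e+8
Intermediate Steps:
a(r, P) = 55 (a(r, P) = (⅓)*165 = 55)
(a(202, -112) + 43512)*(1/798 - 19133) = (55 + 43512)*(1/798 - 19133) = 43567*(1/798 - 19133) = 43567*(-15268133/798) = -35009828969/42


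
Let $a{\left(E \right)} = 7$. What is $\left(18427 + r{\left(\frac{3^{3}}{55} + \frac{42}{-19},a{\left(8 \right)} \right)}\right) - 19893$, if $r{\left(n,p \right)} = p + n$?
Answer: $- \frac{1526452}{1045} \approx -1460.7$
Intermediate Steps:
$r{\left(n,p \right)} = n + p$
$\left(18427 + r{\left(\frac{3^{3}}{55} + \frac{42}{-19},a{\left(8 \right)} \right)}\right) - 19893 = \left(18427 + \left(\left(\frac{3^{3}}{55} + \frac{42}{-19}\right) + 7\right)\right) - 19893 = \left(18427 + \left(\left(27 \cdot \frac{1}{55} + 42 \left(- \frac{1}{19}\right)\right) + 7\right)\right) - 19893 = \left(18427 + \left(\left(\frac{27}{55} - \frac{42}{19}\right) + 7\right)\right) - 19893 = \left(18427 + \left(- \frac{1797}{1045} + 7\right)\right) - 19893 = \left(18427 + \frac{5518}{1045}\right) - 19893 = \frac{19261733}{1045} - 19893 = - \frac{1526452}{1045}$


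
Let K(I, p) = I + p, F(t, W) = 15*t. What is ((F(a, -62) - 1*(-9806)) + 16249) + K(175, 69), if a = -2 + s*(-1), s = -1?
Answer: 26284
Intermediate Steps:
a = -1 (a = -2 - 1*(-1) = -2 + 1 = -1)
((F(a, -62) - 1*(-9806)) + 16249) + K(175, 69) = ((15*(-1) - 1*(-9806)) + 16249) + (175 + 69) = ((-15 + 9806) + 16249) + 244 = (9791 + 16249) + 244 = 26040 + 244 = 26284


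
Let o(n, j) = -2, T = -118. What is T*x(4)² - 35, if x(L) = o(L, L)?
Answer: -507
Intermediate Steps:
x(L) = -2
T*x(4)² - 35 = -118*(-2)² - 35 = -118*4 - 35 = -472 - 35 = -507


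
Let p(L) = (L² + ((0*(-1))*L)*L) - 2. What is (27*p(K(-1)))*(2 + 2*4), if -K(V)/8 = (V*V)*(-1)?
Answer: 16740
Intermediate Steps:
K(V) = 8*V² (K(V) = -8*V*V*(-1) = -8*V²*(-1) = -(-8)*V² = 8*V²)
p(L) = -2 + L² (p(L) = (L² + (0*L)*L) - 2 = (L² + 0*L) - 2 = (L² + 0) - 2 = L² - 2 = -2 + L²)
(27*p(K(-1)))*(2 + 2*4) = (27*(-2 + (8*(-1)²)²))*(2 + 2*4) = (27*(-2 + (8*1)²))*(2 + 8) = (27*(-2 + 8²))*10 = (27*(-2 + 64))*10 = (27*62)*10 = 1674*10 = 16740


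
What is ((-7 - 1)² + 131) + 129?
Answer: 324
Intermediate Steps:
((-7 - 1)² + 131) + 129 = ((-8)² + 131) + 129 = (64 + 131) + 129 = 195 + 129 = 324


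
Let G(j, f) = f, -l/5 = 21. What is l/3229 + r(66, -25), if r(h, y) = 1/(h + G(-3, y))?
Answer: -1076/132389 ≈ -0.0081276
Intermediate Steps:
l = -105 (l = -5*21 = -105)
r(h, y) = 1/(h + y)
l/3229 + r(66, -25) = -105/3229 + 1/(66 - 25) = -105*1/3229 + 1/41 = -105/3229 + 1/41 = -1076/132389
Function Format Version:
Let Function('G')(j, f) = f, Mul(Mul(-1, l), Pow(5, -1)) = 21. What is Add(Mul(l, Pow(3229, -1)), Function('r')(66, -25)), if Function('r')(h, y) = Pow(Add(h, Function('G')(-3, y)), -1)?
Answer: Rational(-1076, 132389) ≈ -0.0081276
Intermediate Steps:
l = -105 (l = Mul(-5, 21) = -105)
Function('r')(h, y) = Pow(Add(h, y), -1)
Add(Mul(l, Pow(3229, -1)), Function('r')(66, -25)) = Add(Mul(-105, Pow(3229, -1)), Pow(Add(66, -25), -1)) = Add(Mul(-105, Rational(1, 3229)), Pow(41, -1)) = Add(Rational(-105, 3229), Rational(1, 41)) = Rational(-1076, 132389)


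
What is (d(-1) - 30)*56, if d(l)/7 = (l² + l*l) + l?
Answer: -1288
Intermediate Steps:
d(l) = 7*l + 14*l² (d(l) = 7*((l² + l*l) + l) = 7*((l² + l²) + l) = 7*(2*l² + l) = 7*(l + 2*l²) = 7*l + 14*l²)
(d(-1) - 30)*56 = (7*(-1)*(1 + 2*(-1)) - 30)*56 = (7*(-1)*(1 - 2) - 30)*56 = (7*(-1)*(-1) - 30)*56 = (7 - 30)*56 = -23*56 = -1288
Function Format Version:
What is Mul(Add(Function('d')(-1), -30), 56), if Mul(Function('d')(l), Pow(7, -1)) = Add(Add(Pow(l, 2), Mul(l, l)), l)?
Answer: -1288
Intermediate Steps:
Function('d')(l) = Add(Mul(7, l), Mul(14, Pow(l, 2))) (Function('d')(l) = Mul(7, Add(Add(Pow(l, 2), Mul(l, l)), l)) = Mul(7, Add(Add(Pow(l, 2), Pow(l, 2)), l)) = Mul(7, Add(Mul(2, Pow(l, 2)), l)) = Mul(7, Add(l, Mul(2, Pow(l, 2)))) = Add(Mul(7, l), Mul(14, Pow(l, 2))))
Mul(Add(Function('d')(-1), -30), 56) = Mul(Add(Mul(7, -1, Add(1, Mul(2, -1))), -30), 56) = Mul(Add(Mul(7, -1, Add(1, -2)), -30), 56) = Mul(Add(Mul(7, -1, -1), -30), 56) = Mul(Add(7, -30), 56) = Mul(-23, 56) = -1288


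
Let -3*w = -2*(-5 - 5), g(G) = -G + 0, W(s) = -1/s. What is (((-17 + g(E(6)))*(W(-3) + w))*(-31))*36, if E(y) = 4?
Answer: -148428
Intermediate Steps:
g(G) = -G
w = -20/3 (w = -(-2)*(-5 - 5)/3 = -(-2)*(-10)/3 = -1/3*20 = -20/3 ≈ -6.6667)
(((-17 + g(E(6)))*(W(-3) + w))*(-31))*36 = (((-17 - 1*4)*(-1/(-3) - 20/3))*(-31))*36 = (((-17 - 4)*(-1*(-1/3) - 20/3))*(-31))*36 = (-21*(1/3 - 20/3)*(-31))*36 = (-21*(-19/3)*(-31))*36 = (133*(-31))*36 = -4123*36 = -148428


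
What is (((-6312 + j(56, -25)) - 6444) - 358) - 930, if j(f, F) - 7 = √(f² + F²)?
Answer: -14037 + √3761 ≈ -13976.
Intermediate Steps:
j(f, F) = 7 + √(F² + f²) (j(f, F) = 7 + √(f² + F²) = 7 + √(F² + f²))
(((-6312 + j(56, -25)) - 6444) - 358) - 930 = (((-6312 + (7 + √((-25)² + 56²))) - 6444) - 358) - 930 = (((-6312 + (7 + √(625 + 3136))) - 6444) - 358) - 930 = (((-6312 + (7 + √3761)) - 6444) - 358) - 930 = (((-6305 + √3761) - 6444) - 358) - 930 = ((-12749 + √3761) - 358) - 930 = (-13107 + √3761) - 930 = -14037 + √3761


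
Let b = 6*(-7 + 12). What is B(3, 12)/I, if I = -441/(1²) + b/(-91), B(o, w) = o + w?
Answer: -455/13387 ≈ -0.033988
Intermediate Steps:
b = 30 (b = 6*5 = 30)
I = -40161/91 (I = -441/(1²) + 30/(-91) = -441/1 + 30*(-1/91) = -441*1 - 30/91 = -441 - 30/91 = -40161/91 ≈ -441.33)
B(3, 12)/I = (3 + 12)/(-40161/91) = 15*(-91/40161) = -455/13387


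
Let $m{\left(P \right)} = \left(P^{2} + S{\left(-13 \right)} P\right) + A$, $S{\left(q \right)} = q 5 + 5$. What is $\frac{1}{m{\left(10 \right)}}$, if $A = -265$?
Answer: $- \frac{1}{765} \approx -0.0013072$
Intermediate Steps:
$S{\left(q \right)} = 5 + 5 q$ ($S{\left(q \right)} = 5 q + 5 = 5 + 5 q$)
$m{\left(P \right)} = -265 + P^{2} - 60 P$ ($m{\left(P \right)} = \left(P^{2} + \left(5 + 5 \left(-13\right)\right) P\right) - 265 = \left(P^{2} + \left(5 - 65\right) P\right) - 265 = \left(P^{2} - 60 P\right) - 265 = -265 + P^{2} - 60 P$)
$\frac{1}{m{\left(10 \right)}} = \frac{1}{-265 + 10^{2} - 600} = \frac{1}{-265 + 100 - 600} = \frac{1}{-765} = - \frac{1}{765}$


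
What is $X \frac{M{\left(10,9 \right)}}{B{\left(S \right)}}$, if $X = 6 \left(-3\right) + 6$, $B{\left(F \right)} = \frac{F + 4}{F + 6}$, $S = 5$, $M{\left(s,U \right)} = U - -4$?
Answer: $- \frac{572}{3} \approx -190.67$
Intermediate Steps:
$M{\left(s,U \right)} = 4 + U$ ($M{\left(s,U \right)} = U + 4 = 4 + U$)
$B{\left(F \right)} = \frac{4 + F}{6 + F}$
$X = -12$ ($X = -18 + 6 = -12$)
$X \frac{M{\left(10,9 \right)}}{B{\left(S \right)}} = - 12 \frac{4 + 9}{\frac{1}{6 + 5} \left(4 + 5\right)} = - 12 \frac{13}{\frac{1}{11} \cdot 9} = - 12 \frac{13}{\frac{9}{11}} = - 12 \cdot 13 \cdot \frac{11}{9} = \left(-12\right) \frac{143}{9} = - \frac{572}{3}$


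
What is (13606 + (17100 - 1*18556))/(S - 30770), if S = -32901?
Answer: -12150/63671 ≈ -0.19082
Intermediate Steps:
(13606 + (17100 - 1*18556))/(S - 30770) = (13606 + (17100 - 1*18556))/(-32901 - 30770) = (13606 + (17100 - 18556))/(-63671) = (13606 - 1456)*(-1/63671) = 12150*(-1/63671) = -12150/63671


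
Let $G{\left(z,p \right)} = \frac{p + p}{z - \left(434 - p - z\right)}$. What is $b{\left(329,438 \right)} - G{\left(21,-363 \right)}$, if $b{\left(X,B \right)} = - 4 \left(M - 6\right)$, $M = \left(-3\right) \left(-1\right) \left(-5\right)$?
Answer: $\frac{62694}{755} \approx 83.038$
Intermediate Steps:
$M = -15$ ($M = 3 \left(-5\right) = -15$)
$G{\left(z,p \right)} = \frac{2 p}{-434 + p + 2 z}$ ($G{\left(z,p \right)} = \frac{2 p}{z - \left(434 - p - z\right)} = \frac{2 p}{z + \left(-434 + p + z\right)} = \frac{2 p}{-434 + p + 2 z}$)
$b{\left(X,B \right)} = 84$ ($b{\left(X,B \right)} = - 4 \left(-15 - 6\right) = \left(-4\right) \left(-21\right) = 84$)
$b{\left(329,438 \right)} - G{\left(21,-363 \right)} = 84 - 2 \left(-363\right) \frac{1}{-434 - 363 + 2 \cdot 21} = 84 - 2 \left(-363\right) \frac{1}{-434 - 363 + 42} = 84 - 2 \left(-363\right) \frac{1}{-755} = 84 - 2 \left(-363\right) \left(- \frac{1}{755}\right) = 84 - \frac{726}{755} = \frac{62694}{755}$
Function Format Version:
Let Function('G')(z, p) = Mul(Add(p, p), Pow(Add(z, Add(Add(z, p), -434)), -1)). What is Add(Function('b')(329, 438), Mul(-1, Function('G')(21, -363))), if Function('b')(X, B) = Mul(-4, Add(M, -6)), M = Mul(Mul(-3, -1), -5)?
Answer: Rational(62694, 755) ≈ 83.038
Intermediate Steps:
M = -15 (M = Mul(3, -5) = -15)
Function('G')(z, p) = Mul(2, p, Pow(Add(-434, p, Mul(2, z)), -1)) (Function('G')(z, p) = Mul(Mul(2, p), Pow(Add(z, Add(Add(p, z), -434)), -1)) = Mul(Mul(2, p), Pow(Add(z, Add(-434, p, z)), -1)) = Mul(Mul(2, p), Pow(Add(-434, p, Mul(2, z)), -1)) = Mul(2, p, Pow(Add(-434, p, Mul(2, z)), -1)))
Function('b')(X, B) = 84 (Function('b')(X, B) = Mul(-4, Add(-15, -6)) = Mul(-4, -21) = 84)
Add(Function('b')(329, 438), Mul(-1, Function('G')(21, -363))) = Add(84, Mul(-1, Mul(2, -363, Pow(Add(-434, -363, Mul(2, 21)), -1)))) = Add(84, Mul(-1, Mul(2, -363, Pow(Add(-434, -363, 42), -1)))) = Add(84, Mul(-1, Mul(2, -363, Pow(-755, -1)))) = Add(84, Mul(-1, Mul(2, -363, Rational(-1, 755)))) = Add(84, Mul(-1, Rational(726, 755))) = Add(84, Rational(-726, 755)) = Rational(62694, 755)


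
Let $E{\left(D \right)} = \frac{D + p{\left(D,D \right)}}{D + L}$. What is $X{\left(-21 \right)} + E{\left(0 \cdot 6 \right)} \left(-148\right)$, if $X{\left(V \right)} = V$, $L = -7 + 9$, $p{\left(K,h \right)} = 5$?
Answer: $-391$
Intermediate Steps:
$L = 2$
$E{\left(D \right)} = \frac{5 + D}{2 + D}$ ($E{\left(D \right)} = \frac{D + 5}{D + 2} = \frac{5 + D}{2 + D}$)
$X{\left(-21 \right)} + E{\left(0 \cdot 6 \right)} \left(-148\right) = -21 + \frac{5 + 0 \cdot 6}{2 + 0 \cdot 6} \left(-148\right) = -21 + \frac{5 + 0}{2 + 0} \left(-148\right) = -21 + \frac{1}{2} \cdot 5 \left(-148\right) = -21 + \frac{5}{2} \left(-148\right) = -21 - 370 = -391$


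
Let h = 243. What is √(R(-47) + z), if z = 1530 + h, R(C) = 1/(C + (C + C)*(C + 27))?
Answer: √5957085030/1833 ≈ 42.107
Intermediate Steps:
R(C) = 1/(C + 2*C*(27 + C)) (R(C) = 1/(C + (2*C)*(27 + C)) = 1/(C + 2*C*(27 + C)))
z = 1773 (z = 1530 + 243 = 1773)
√(R(-47) + z) = √(1/((-47)*(55 + 2*(-47))) + 1773) = √(-1/(47*(55 - 94)) + 1773) = √(-1/47/(-39) + 1773) = √(-1/47*(-1/39) + 1773) = √(1/1833 + 1773) = √(3249910/1833) = √5957085030/1833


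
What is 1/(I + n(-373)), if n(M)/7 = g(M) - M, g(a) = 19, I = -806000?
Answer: -1/803256 ≈ -1.2449e-6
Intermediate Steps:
n(M) = 133 - 7*M (n(M) = 7*(19 - M) = 133 - 7*M)
1/(I + n(-373)) = 1/(-806000 + (133 - 7*(-373))) = 1/(-806000 + (133 + 2611)) = 1/(-806000 + 2744) = 1/(-803256) = -1/803256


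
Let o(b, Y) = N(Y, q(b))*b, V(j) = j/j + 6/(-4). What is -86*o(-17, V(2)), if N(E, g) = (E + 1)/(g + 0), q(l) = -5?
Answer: -731/5 ≈ -146.20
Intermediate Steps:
V(j) = -½ (V(j) = 1 + 6*(-¼) = 1 - 3/2 = -½)
N(E, g) = (1 + E)/g
o(b, Y) = b*(-⅕ - Y/5) (o(b, Y) = ((1 + Y)/(-5))*b = (-(1 + Y)/5)*b = (-⅕ - Y/5)*b = b*(-⅕ - Y/5))
-86*o(-17, V(2)) = -86*(-17)*(-1 - 1*(-½))/5 = -86*(-17)*(-1 + ½)/5 = -86*(-17)*(-1)/(5*2) = -86*17/10 = -731/5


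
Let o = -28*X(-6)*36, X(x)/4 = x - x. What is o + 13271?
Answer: 13271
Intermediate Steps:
X(x) = 0 (X(x) = 4*(x - x) = 4*0 = 0)
o = 0 (o = -28*0*36 = 0*36 = 0)
o + 13271 = 0 + 13271 = 13271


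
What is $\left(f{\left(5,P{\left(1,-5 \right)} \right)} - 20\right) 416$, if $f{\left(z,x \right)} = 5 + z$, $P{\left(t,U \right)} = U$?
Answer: $-4160$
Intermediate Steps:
$\left(f{\left(5,P{\left(1,-5 \right)} \right)} - 20\right) 416 = \left(\left(5 + 5\right) - 20\right) 416 = \left(10 - 20\right) 416 = \left(-10\right) 416 = -4160$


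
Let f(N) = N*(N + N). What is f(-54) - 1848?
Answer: 3984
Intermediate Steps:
f(N) = 2*N² (f(N) = N*(2*N) = 2*N²)
f(-54) - 1848 = 2*(-54)² - 1848 = 2*2916 - 1848 = 5832 - 1848 = 3984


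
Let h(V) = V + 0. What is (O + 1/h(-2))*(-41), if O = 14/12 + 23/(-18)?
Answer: 451/18 ≈ 25.056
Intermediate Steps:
h(V) = V
O = -⅑ (O = 14*(1/12) + 23*(-1/18) = 7/6 - 23/18 = -⅑ ≈ -0.11111)
(O + 1/h(-2))*(-41) = (-⅑ + 1/(-2))*(-41) = (-⅑ - ½)*(-41) = -11/18*(-41) = 451/18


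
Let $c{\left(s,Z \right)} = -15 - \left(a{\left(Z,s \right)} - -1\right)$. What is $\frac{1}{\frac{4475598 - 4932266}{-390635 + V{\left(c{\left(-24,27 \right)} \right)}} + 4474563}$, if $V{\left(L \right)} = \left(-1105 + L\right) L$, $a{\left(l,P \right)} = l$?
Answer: $\frac{341271}{1527039046241} \approx 2.2349 \cdot 10^{-7}$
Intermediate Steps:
$c{\left(s,Z \right)} = -16 - Z$ ($c{\left(s,Z \right)} = -15 - \left(Z - -1\right) = -15 - \left(Z + 1\right) = -15 - \left(1 + Z\right) = -16 - Z$)
$V{\left(L \right)} = L \left(-1105 + L\right)$
$\frac{1}{\frac{4475598 - 4932266}{-390635 + V{\left(c{\left(-24,27 \right)} \right)}} + 4474563} = \frac{1}{\frac{4475598 - 4932266}{-390635 + \left(-16 - 27\right) \left(-1105 - 43\right)} + 4474563} = \frac{1}{- \frac{456668}{-390635 + \left(-16 - 27\right) \left(-1105 - 43\right)} + 4474563} = \frac{1}{- \frac{456668}{-390635 - 43 \left(-1105 - 43\right)} + 4474563} = \frac{1}{- \frac{456668}{-390635 - -49364} + 4474563} = \frac{1}{- \frac{456668}{-390635 + 49364} + 4474563} = \frac{1}{- \frac{456668}{-341271} + 4474563} = \frac{1}{\left(-456668\right) \left(- \frac{1}{341271}\right) + 4474563} = \frac{1}{\frac{456668}{341271} + 4474563} = \frac{1}{\frac{1527039046241}{341271}} = \frac{341271}{1527039046241}$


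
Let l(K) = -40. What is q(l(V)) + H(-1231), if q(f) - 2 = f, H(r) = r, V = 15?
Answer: -1269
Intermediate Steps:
q(f) = 2 + f
q(l(V)) + H(-1231) = (2 - 40) - 1231 = -38 - 1231 = -1269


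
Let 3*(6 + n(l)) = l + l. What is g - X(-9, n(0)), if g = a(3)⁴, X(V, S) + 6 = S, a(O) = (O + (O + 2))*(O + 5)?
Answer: 16777228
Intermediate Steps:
a(O) = (2 + 2*O)*(5 + O) (a(O) = (O + (2 + O))*(5 + O) = (2 + 2*O)*(5 + O))
n(l) = -6 + 2*l/3 (n(l) = -6 + (l + l)/3 = -6 + (2*l)/3 = -6 + 2*l/3)
X(V, S) = -6 + S
g = 16777216 (g = (10 + 2*3² + 12*3)⁴ = (10 + 2*9 + 36)⁴ = (10 + 18 + 36)⁴ = 64⁴ = 16777216)
g - X(-9, n(0)) = 16777216 - (-6 + (-6 + (⅔)*0)) = 16777216 - (-6 + (-6 + 0)) = 16777216 - (-6 - 6) = 16777216 - 1*(-12) = 16777216 + 12 = 16777228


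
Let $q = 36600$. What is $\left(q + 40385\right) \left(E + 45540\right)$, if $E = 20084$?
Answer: $5052063640$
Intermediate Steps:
$\left(q + 40385\right) \left(E + 45540\right) = \left(36600 + 40385\right) \left(20084 + 45540\right) = 76985 \cdot 65624 = 5052063640$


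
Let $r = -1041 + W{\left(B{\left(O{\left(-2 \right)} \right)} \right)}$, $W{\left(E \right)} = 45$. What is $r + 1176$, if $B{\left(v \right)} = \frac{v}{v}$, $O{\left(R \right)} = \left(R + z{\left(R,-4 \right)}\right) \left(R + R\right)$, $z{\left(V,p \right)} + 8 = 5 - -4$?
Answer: $180$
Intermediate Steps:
$z{\left(V,p \right)} = 1$ ($z{\left(V,p \right)} = -8 + \left(5 - -4\right) = -8 + \left(5 + 4\right) = -8 + 9 = 1$)
$O{\left(R \right)} = 2 R \left(1 + R\right)$ ($O{\left(R \right)} = \left(R + 1\right) \left(R + R\right) = \left(1 + R\right) 2 R = 2 R \left(1 + R\right)$)
$B{\left(v \right)} = 1$
$r = -996$ ($r = -1041 + 45 = -996$)
$r + 1176 = -996 + 1176 = 180$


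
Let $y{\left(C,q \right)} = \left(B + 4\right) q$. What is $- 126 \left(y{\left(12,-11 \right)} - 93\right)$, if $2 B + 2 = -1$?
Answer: $15183$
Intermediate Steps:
$B = - \frac{3}{2}$ ($B = -1 + \frac{1}{2} \left(-1\right) = -1 - \frac{1}{2} = - \frac{3}{2} \approx -1.5$)
$y{\left(C,q \right)} = \frac{5 q}{2}$ ($y{\left(C,q \right)} = \left(- \frac{3}{2} + 4\right) q = \frac{5 q}{2}$)
$- 126 \left(y{\left(12,-11 \right)} - 93\right) = - 126 \left(\frac{5}{2} \left(-11\right) - 93\right) = - 126 \left(- \frac{55}{2} - 93\right) = \left(-126\right) \left(- \frac{241}{2}\right) = 15183$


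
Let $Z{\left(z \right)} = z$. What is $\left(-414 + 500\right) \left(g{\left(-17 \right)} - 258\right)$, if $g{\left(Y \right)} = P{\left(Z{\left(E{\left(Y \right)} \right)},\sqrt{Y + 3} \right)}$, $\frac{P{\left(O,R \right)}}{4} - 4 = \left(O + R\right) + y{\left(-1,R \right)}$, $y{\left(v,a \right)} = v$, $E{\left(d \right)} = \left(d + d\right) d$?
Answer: $177676 + 344 i \sqrt{14} \approx 1.7768 \cdot 10^{5} + 1287.1 i$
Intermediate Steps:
$E{\left(d \right)} = 2 d^{2}$ ($E{\left(d \right)} = 2 d d = 2 d^{2}$)
$P{\left(O,R \right)} = 12 + 4 O + 4 R$ ($P{\left(O,R \right)} = 16 + 4 \left(\left(O + R\right) - 1\right) = 16 + 4 \left(-1 + O + R\right) = 16 + \left(-4 + 4 O + 4 R\right) = 12 + 4 O + 4 R$)
$g{\left(Y \right)} = 12 + 4 \sqrt{3 + Y} + 8 Y^{2}$ ($g{\left(Y \right)} = 12 + 4 \cdot 2 Y^{2} + 4 \sqrt{Y + 3} = 12 + 8 Y^{2} + 4 \sqrt{3 + Y} = 12 + 4 \sqrt{3 + Y} + 8 Y^{2}$)
$\left(-414 + 500\right) \left(g{\left(-17 \right)} - 258\right) = \left(-414 + 500\right) \left(\left(12 + 4 \sqrt{3 - 17} + 8 \left(-17\right)^{2}\right) - 258\right) = 86 \left(\left(12 + 4 \sqrt{-14} + 8 \cdot 289\right) - 258\right) = 86 \left(\left(12 + 4 i \sqrt{14} + 2312\right) - 258\right) = 86 \left(\left(2324 + 4 i \sqrt{14}\right) - 258\right) = 86 \left(2066 + 4 i \sqrt{14}\right) = 177676 + 344 i \sqrt{14}$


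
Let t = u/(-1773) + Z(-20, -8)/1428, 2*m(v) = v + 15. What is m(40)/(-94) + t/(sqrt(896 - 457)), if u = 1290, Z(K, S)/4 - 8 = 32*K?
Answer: -55/188 - 58558*sqrt(439)/10291477 ≈ -0.41177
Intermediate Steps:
m(v) = 15/2 + v/2 (m(v) = (v + 15)/2 = (15 + v)/2 = 15/2 + v/2)
Z(K, S) = 32 + 128*K (Z(K, S) = 32 + 4*(32*K) = 32 + 128*K)
t = -58558/23443 (t = 1290/(-1773) + (32 + 128*(-20))/1428 = 1290*(-1/1773) + (32 - 2560)*(1/1428) = -430/591 - 2528*1/1428 = -430/591 - 632/357 = -58558/23443 ≈ -2.4979)
m(40)/(-94) + t/(sqrt(896 - 457)) = (15/2 + (1/2)*40)/(-94) - 58558/(23443*sqrt(896 - 457)) = (15/2 + 20)*(-1/94) - 58558*sqrt(439)/439/23443 = (55/2)*(-1/94) - 58558*sqrt(439)/10291477 = -55/188 - 58558*sqrt(439)/10291477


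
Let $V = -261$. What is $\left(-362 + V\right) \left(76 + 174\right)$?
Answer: $-155750$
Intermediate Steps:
$\left(-362 + V\right) \left(76 + 174\right) = \left(-362 - 261\right) \left(76 + 174\right) = \left(-623\right) 250 = -155750$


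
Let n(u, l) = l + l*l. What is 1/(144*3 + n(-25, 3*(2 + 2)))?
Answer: 1/588 ≈ 0.0017007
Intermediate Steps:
n(u, l) = l + l²
1/(144*3 + n(-25, 3*(2 + 2))) = 1/(144*3 + (3*(2 + 2))*(1 + 3*(2 + 2))) = 1/(432 + (3*4)*(1 + 3*4)) = 1/(432 + 12*(1 + 12)) = 1/(432 + 12*13) = 1/(432 + 156) = 1/588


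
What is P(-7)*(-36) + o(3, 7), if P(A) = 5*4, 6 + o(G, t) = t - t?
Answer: -726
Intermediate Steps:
o(G, t) = -6 (o(G, t) = -6 + (t - t) = -6 + 0 = -6)
P(A) = 20
P(-7)*(-36) + o(3, 7) = 20*(-36) - 6 = -720 - 6 = -726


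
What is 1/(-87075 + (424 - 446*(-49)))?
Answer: -1/64797 ≈ -1.5433e-5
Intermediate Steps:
1/(-87075 + (424 - 446*(-49))) = 1/(-87075 + (424 + 21854)) = 1/(-87075 + 22278) = 1/(-64797) = -1/64797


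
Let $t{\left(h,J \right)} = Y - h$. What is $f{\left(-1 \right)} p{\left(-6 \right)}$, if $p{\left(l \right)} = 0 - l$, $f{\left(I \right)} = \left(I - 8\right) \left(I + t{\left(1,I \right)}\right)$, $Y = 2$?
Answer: $0$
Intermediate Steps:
$t{\left(h,J \right)} = 2 - h$
$f{\left(I \right)} = \left(1 + I\right) \left(-8 + I\right)$ ($f{\left(I \right)} = \left(I - 8\right) \left(I + \left(2 - 1\right)\right) = \left(-8 + I\right) \left(I + \left(2 - 1\right)\right) = \left(-8 + I\right) \left(I + 1\right) = \left(-8 + I\right) \left(1 + I\right) = \left(1 + I\right) \left(-8 + I\right)$)
$p{\left(l \right)} = - l$
$f{\left(-1 \right)} p{\left(-6 \right)} = \left(-8 + \left(-1\right)^{2} - -7\right) \left(\left(-1\right) \left(-6\right)\right) = \left(-8 + 1 + 7\right) 6 = 0 \cdot 6 = 0$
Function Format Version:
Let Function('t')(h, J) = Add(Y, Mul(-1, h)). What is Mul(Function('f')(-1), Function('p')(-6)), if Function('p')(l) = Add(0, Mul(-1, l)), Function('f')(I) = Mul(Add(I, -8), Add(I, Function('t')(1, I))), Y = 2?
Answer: 0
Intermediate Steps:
Function('t')(h, J) = Add(2, Mul(-1, h))
Function('f')(I) = Mul(Add(1, I), Add(-8, I)) (Function('f')(I) = Mul(Add(I, -8), Add(I, Add(2, Mul(-1, 1)))) = Mul(Add(-8, I), Add(I, Add(2, -1))) = Mul(Add(-8, I), Add(I, 1)) = Mul(Add(-8, I), Add(1, I)) = Mul(Add(1, I), Add(-8, I)))
Function('p')(l) = Mul(-1, l)
Mul(Function('f')(-1), Function('p')(-6)) = Mul(Add(-8, Pow(-1, 2), Mul(-7, -1)), Mul(-1, -6)) = Mul(Add(-8, 1, 7), 6) = Mul(0, 6) = 0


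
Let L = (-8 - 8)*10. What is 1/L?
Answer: -1/160 ≈ -0.0062500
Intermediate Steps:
L = -160 (L = -16*10 = -160)
1/L = 1/(-160) = -1/160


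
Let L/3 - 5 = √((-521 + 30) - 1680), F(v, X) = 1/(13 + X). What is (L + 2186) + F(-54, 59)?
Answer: 158473/72 + 3*I*√2171 ≈ 2201.0 + 139.78*I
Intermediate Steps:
L = 15 + 3*I*√2171 (L = 15 + 3*√((-521 + 30) - 1680) = 15 + 3*√(-491 - 1680) = 15 + 3*√(-2171) = 15 + 3*(I*√2171) = 15 + 3*I*√2171 ≈ 15.0 + 139.78*I)
(L + 2186) + F(-54, 59) = ((15 + 3*I*√2171) + 2186) + 1/(13 + 59) = (2201 + 3*I*√2171) + 1/72 = 158473/72 + 3*I*√2171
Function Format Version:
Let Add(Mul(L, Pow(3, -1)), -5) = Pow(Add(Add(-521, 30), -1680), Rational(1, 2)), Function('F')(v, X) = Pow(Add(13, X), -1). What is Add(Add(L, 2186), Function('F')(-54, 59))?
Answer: Add(Rational(158473, 72), Mul(3, I, Pow(2171, Rational(1, 2)))) ≈ Add(2201.0, Mul(139.78, I))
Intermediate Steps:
L = Add(15, Mul(3, I, Pow(2171, Rational(1, 2)))) (L = Add(15, Mul(3, Pow(Add(Add(-521, 30), -1680), Rational(1, 2)))) = Add(15, Mul(3, Pow(Add(-491, -1680), Rational(1, 2)))) = Add(15, Mul(3, Pow(-2171, Rational(1, 2)))) = Add(15, Mul(3, Mul(I, Pow(2171, Rational(1, 2))))) = Add(15, Mul(3, I, Pow(2171, Rational(1, 2)))) ≈ Add(15.000, Mul(139.78, I)))
Add(Add(L, 2186), Function('F')(-54, 59)) = Add(Add(Add(15, Mul(3, I, Pow(2171, Rational(1, 2)))), 2186), Pow(Add(13, 59), -1)) = Add(Add(2201, Mul(3, I, Pow(2171, Rational(1, 2)))), Pow(72, -1)) = Add(Add(2201, Mul(3, I, Pow(2171, Rational(1, 2)))), Rational(1, 72)) = Add(Rational(158473, 72), Mul(3, I, Pow(2171, Rational(1, 2))))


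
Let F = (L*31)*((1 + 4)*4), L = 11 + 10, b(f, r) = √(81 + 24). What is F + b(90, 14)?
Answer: 13020 + √105 ≈ 13030.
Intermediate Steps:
b(f, r) = √105
L = 21
F = 13020 (F = (21*31)*((1 + 4)*4) = 651*(5*4) = 651*20 = 13020)
F + b(90, 14) = 13020 + √105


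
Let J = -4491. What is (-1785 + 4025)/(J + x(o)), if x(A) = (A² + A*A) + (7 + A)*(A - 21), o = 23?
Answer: -2240/3373 ≈ -0.66410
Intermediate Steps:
x(A) = 2*A² + (-21 + A)*(7 + A) (x(A) = (A² + A²) + (7 + A)*(-21 + A) = 2*A² + (-21 + A)*(7 + A))
(-1785 + 4025)/(J + x(o)) = (-1785 + 4025)/(-4491 + (-147 - 14*23 + 3*23²)) = 2240/(-4491 + (-147 - 322 + 3*529)) = 2240/(-4491 + (-147 - 322 + 1587)) = 2240/(-4491 + 1118) = 2240/(-3373) = 2240*(-1/3373) = -2240/3373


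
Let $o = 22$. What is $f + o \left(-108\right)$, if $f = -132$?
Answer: $-2508$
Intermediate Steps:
$f + o \left(-108\right) = -132 + 22 \left(-108\right) = -132 - 2376 = -2508$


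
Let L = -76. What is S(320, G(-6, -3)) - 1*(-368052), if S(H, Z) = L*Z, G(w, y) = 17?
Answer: 366760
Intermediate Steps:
S(H, Z) = -76*Z
S(320, G(-6, -3)) - 1*(-368052) = -76*17 - 1*(-368052) = -1292 + 368052 = 366760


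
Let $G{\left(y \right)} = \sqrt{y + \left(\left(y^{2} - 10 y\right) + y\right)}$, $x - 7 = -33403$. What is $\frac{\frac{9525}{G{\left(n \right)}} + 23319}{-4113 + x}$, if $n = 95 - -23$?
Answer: $- \frac{7773}{12503} - \frac{635 \sqrt{3245}}{16228894} \approx -0.62392$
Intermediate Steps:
$x = -33396$ ($x = 7 - 33403 = -33396$)
$n = 118$ ($n = 95 + 23 = 118$)
$G{\left(y \right)} = \sqrt{y^{2} - 8 y}$ ($G{\left(y \right)} = \sqrt{y + \left(y^{2} - 9 y\right)} = \sqrt{y^{2} - 8 y}$)
$\frac{\frac{9525}{G{\left(n \right)}} + 23319}{-4113 + x} = \frac{\frac{9525}{\sqrt{118 \left(-8 + 118\right)}} + 23319}{-4113 - 33396} = \frac{\frac{9525}{\sqrt{118 \cdot 110}} + 23319}{-37509} = \left(\frac{9525}{\sqrt{12980}} + 23319\right) \left(- \frac{1}{37509}\right) = \left(\frac{9525}{2 \sqrt{3245}} + 23319\right) \left(- \frac{1}{37509}\right) = \left(9525 \frac{\sqrt{3245}}{6490} + 23319\right) \left(- \frac{1}{37509}\right) = \left(\frac{1905 \sqrt{3245}}{1298} + 23319\right) \left(- \frac{1}{37509}\right) = \left(23319 + \frac{1905 \sqrt{3245}}{1298}\right) \left(- \frac{1}{37509}\right) = - \frac{7773}{12503} - \frac{635 \sqrt{3245}}{16228894}$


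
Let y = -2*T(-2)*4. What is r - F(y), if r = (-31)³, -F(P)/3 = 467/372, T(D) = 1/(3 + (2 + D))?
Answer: -3693617/124 ≈ -29787.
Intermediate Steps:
T(D) = 1/(5 + D)
y = -8/3 (y = -2/(5 - 2)*4 = -2/3*4 = -2*⅓*4 = -⅔*4 = -8/3 ≈ -2.6667)
F(P) = -467/124 (F(P) = -1401/372 = -3*467/372 = -467/124)
r = -29791
r - F(y) = -29791 - 1*(-467/124) = -29791 + 467/124 = -3693617/124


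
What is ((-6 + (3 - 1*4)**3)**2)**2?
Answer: 2401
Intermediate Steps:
((-6 + (3 - 1*4)**3)**2)**2 = ((-6 + (3 - 4)**3)**2)**2 = ((-6 + (-1)**3)**2)**2 = ((-6 - 1)**2)**2 = ((-7)**2)**2 = 49**2 = 2401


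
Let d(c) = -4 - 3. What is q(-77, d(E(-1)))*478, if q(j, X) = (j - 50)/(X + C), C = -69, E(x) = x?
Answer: 30353/38 ≈ 798.76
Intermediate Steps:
d(c) = -7
q(j, X) = (-50 + j)/(-69 + X) (q(j, X) = (j - 50)/(X - 69) = (-50 + j)/(-69 + X))
q(-77, d(E(-1)))*478 = ((-50 - 77)/(-69 - 7))*478 = (-127/(-76))*478 = -1/76*(-127)*478 = (127/76)*478 = 30353/38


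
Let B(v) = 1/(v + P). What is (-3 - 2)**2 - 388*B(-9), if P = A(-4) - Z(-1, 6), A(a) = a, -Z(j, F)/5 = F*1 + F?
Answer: 787/47 ≈ 16.745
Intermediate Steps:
Z(j, F) = -10*F (Z(j, F) = -5*(F*1 + F) = -5*(F + F) = -10*F)
P = 56 (P = -4 - (-10)*6 = -4 - 1*(-60) = -4 + 60 = 56)
B(v) = 1/(56 + v) (B(v) = 1/(v + 56) = 1/(56 + v))
(-3 - 2)**2 - 388*B(-9) = (-3 - 2)**2 - 388/(56 - 9) = (-5)**2 - 388/47 = 25 - 388*1/47 = 25 - 388/47 = 787/47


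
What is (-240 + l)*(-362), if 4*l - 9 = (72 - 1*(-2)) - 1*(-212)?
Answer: 120365/2 ≈ 60183.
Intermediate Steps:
l = 295/4 (l = 9/4 + ((72 - 1*(-2)) - 1*(-212))/4 = 9/4 + ((72 + 2) + 212)/4 = 9/4 + (74 + 212)/4 = 9/4 + (1/4)*286 = 9/4 + 143/2 = 295/4 ≈ 73.750)
(-240 + l)*(-362) = (-240 + 295/4)*(-362) = -665/4*(-362) = 120365/2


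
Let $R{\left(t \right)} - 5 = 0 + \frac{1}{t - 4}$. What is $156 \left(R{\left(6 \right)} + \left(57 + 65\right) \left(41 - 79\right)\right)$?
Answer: $-722358$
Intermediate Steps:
$R{\left(t \right)} = 5 + \frac{1}{-4 + t}$ ($R{\left(t \right)} = 5 + \left(0 + \frac{1}{t - 4}\right) = 5 + \left(0 + \frac{1}{-4 + t}\right) = 5 + \frac{1}{-4 + t}$)
$156 \left(R{\left(6 \right)} + \left(57 + 65\right) \left(41 - 79\right)\right) = 156 \left(\frac{-19 + 5 \cdot 6}{-4 + 6} + \left(57 + 65\right) \left(41 - 79\right)\right) = 156 \left(\frac{-19 + 30}{2} + 122 \left(-38\right)\right) = 156 \left(\frac{1}{2} \cdot 11 - 4636\right) = 156 \left(\frac{11}{2} - 4636\right) = 156 \left(- \frac{9261}{2}\right) = -722358$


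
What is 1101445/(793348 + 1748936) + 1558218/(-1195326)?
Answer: -146935935769/168825453588 ≈ -0.87034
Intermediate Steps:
1101445/(793348 + 1748936) + 1558218/(-1195326) = 1101445/2542284 + 1558218*(-1/1195326) = 1101445*(1/2542284) - 259703/199221 = 1101445/2542284 - 259703/199221 = -146935935769/168825453588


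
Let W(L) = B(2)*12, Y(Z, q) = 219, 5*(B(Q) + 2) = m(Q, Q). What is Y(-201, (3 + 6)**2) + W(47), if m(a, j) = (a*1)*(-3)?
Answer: 903/5 ≈ 180.60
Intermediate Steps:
m(a, j) = -3*a (m(a, j) = a*(-3) = -3*a)
B(Q) = -2 - 3*Q/5 (B(Q) = -2 + (-3*Q)/5 = -2 - 3*Q/5)
W(L) = -192/5 (W(L) = (-2 - 3/5*2)*12 = (-2 - 6/5)*12 = -16/5*12 = -192/5)
Y(-201, (3 + 6)**2) + W(47) = 219 - 192/5 = 903/5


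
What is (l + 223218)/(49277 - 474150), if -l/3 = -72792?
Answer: -441594/424873 ≈ -1.0394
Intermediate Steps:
l = 218376 (l = -3*(-72792) = 218376)
(l + 223218)/(49277 - 474150) = (218376 + 223218)/(49277 - 474150) = 441594/(-424873) = 441594*(-1/424873) = -441594/424873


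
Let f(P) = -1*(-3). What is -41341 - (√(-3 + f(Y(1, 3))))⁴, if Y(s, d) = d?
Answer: -41341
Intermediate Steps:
f(P) = 3
-41341 - (√(-3 + f(Y(1, 3))))⁴ = -41341 - (√(-3 + 3))⁴ = -41341 - (√0)⁴ = -41341 - 1*0⁴ = -41341 - 1*0 = -41341 + 0 = -41341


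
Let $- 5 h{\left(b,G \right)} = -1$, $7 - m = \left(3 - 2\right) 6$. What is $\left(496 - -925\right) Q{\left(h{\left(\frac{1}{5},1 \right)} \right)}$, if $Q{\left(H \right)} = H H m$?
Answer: $\frac{1421}{25} \approx 56.84$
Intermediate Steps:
$m = 1$ ($m = 7 - \left(3 - 2\right) 6 = 7 - 1 \cdot 6 = 7 - 6 = 1$)
$h{\left(b,G \right)} = \frac{1}{5}$ ($h{\left(b,G \right)} = \left(- \frac{1}{5}\right) \left(-1\right) = \frac{1}{5}$)
$Q{\left(H \right)} = H^{2}$ ($Q{\left(H \right)} = H H 1 = H^{2} \cdot 1 = H^{2}$)
$\left(496 - -925\right) Q{\left(h{\left(\frac{1}{5},1 \right)} \right)} = \frac{496 - -925}{25} = \left(496 + 925\right) \frac{1}{25} = 1421 \cdot \frac{1}{25} = \frac{1421}{25}$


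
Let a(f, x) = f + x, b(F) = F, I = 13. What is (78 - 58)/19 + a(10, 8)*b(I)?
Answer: 4466/19 ≈ 235.05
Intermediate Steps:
(78 - 58)/19 + a(10, 8)*b(I) = (78 - 58)/19 + (10 + 8)*13 = 20*(1/19) + 18*13 = 20/19 + 234 = 4466/19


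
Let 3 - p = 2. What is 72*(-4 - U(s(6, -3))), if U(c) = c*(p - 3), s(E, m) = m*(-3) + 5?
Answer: 1728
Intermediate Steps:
p = 1 (p = 3 - 1*2 = 3 - 2 = 1)
s(E, m) = 5 - 3*m (s(E, m) = -3*m + 5 = 5 - 3*m)
U(c) = -2*c (U(c) = c*(1 - 3) = c*(-2) = -2*c)
72*(-4 - U(s(6, -3))) = 72*(-4 - (-2)*(5 - 3*(-3))) = 72*(-4 - (-2)*(5 + 9)) = 72*(-4 - (-2)*14) = 72*(-4 - 1*(-28)) = 72*(-4 + 28) = 72*24 = 1728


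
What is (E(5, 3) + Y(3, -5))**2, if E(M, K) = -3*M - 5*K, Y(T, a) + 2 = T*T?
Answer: 529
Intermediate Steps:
Y(T, a) = -2 + T**2 (Y(T, a) = -2 + T*T = -2 + T**2)
E(M, K) = -5*K - 3*M
(E(5, 3) + Y(3, -5))**2 = ((-5*3 - 3*5) + (-2 + 3**2))**2 = ((-15 - 15) + (-2 + 9))**2 = (-30 + 7)**2 = (-23)**2 = 529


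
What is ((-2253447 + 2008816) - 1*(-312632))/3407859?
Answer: 1193/59787 ≈ 0.019954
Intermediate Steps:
((-2253447 + 2008816) - 1*(-312632))/3407859 = (-244631 + 312632)*(1/3407859) = 68001*(1/3407859) = 1193/59787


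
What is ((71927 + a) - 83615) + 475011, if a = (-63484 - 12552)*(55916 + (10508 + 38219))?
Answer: -7956171825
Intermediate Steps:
a = -7956635148 (a = -76036*(55916 + 48727) = -76036*104643 = -7956635148)
((71927 + a) - 83615) + 475011 = ((71927 - 7956635148) - 83615) + 475011 = (-7956563221 - 83615) + 475011 = -7956646836 + 475011 = -7956171825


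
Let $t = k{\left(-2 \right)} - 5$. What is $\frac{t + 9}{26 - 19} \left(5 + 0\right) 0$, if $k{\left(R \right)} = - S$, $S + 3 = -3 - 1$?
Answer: $0$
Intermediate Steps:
$S = -7$ ($S = -3 - 4 = -7$)
$k{\left(R \right)} = 7$ ($k{\left(R \right)} = \left(-1\right) \left(-7\right) = 7$)
$t = 2$ ($t = 7 - 5 = 2$)
$\frac{t + 9}{26 - 19} \left(5 + 0\right) 0 = \frac{2 + 9}{26 - 19} \left(5 + 0\right) 0 = \frac{11}{7} \cdot 5 \cdot 0 = 11 \cdot \frac{1}{7} \cdot 0 = \frac{11}{7} \cdot 0 = 0$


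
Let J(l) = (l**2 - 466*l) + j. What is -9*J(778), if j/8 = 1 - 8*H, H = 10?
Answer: -2178936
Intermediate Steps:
j = -632 (j = 8*(1 - 8*10) = 8*(1 - 80) = 8*(-79) = -632)
J(l) = -632 + l**2 - 466*l (J(l) = (l**2 - 466*l) - 632 = -632 + l**2 - 466*l)
-9*J(778) = -9*(-632 + 778**2 - 466*778) = -9*(-632 + 605284 - 362548) = -9*242104 = -2178936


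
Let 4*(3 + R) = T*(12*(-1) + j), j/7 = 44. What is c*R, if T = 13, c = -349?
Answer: -334691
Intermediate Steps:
j = 308 (j = 7*44 = 308)
R = 959 (R = -3 + (13*(12*(-1) + 308))/4 = -3 + (13*(-12 + 308))/4 = -3 + (13*296)/4 = -3 + (1/4)*3848 = -3 + 962 = 959)
c*R = -349*959 = -334691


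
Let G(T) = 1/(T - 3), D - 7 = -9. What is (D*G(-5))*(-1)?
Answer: -¼ ≈ -0.25000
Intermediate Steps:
D = -2 (D = 7 - 9 = -2)
G(T) = 1/(-3 + T)
(D*G(-5))*(-1) = -2/(-3 - 5)*(-1) = -2/(-8)*(-1) = -2*(-⅛)*(-1) = (¼)*(-1) = -¼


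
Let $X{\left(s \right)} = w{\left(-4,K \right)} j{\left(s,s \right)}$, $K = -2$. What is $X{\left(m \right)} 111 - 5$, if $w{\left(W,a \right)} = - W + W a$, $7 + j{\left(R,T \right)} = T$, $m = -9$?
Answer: $-21317$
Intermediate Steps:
$j{\left(R,T \right)} = -7 + T$
$X{\left(s \right)} = -84 + 12 s$ ($X{\left(s \right)} = - 4 \left(-1 - 2\right) \left(-7 + s\right) = \left(-4\right) \left(-3\right) \left(-7 + s\right) = 12 \left(-7 + s\right) = -84 + 12 s$)
$X{\left(m \right)} 111 - 5 = \left(-84 + 12 \left(-9\right)\right) 111 - 5 = \left(-84 - 108\right) 111 - 5 = \left(-192\right) 111 - 5 = -21312 - 5 = -21317$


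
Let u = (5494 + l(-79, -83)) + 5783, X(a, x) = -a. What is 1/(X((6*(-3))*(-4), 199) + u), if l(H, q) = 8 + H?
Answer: 1/11134 ≈ 8.9815e-5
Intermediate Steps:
u = 11206 (u = (5494 + (8 - 79)) + 5783 = (5494 - 71) + 5783 = 5423 + 5783 = 11206)
1/(X((6*(-3))*(-4), 199) + u) = 1/(-6*(-3)*(-4) + 11206) = 1/(-(-18)*(-4) + 11206) = 1/(-1*72 + 11206) = 1/(-72 + 11206) = 1/11134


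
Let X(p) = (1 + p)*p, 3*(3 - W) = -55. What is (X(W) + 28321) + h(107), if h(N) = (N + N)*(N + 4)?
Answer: 472963/9 ≈ 52551.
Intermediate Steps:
W = 64/3 (W = 3 - 1/3*(-55) = 3 + 55/3 = 64/3 ≈ 21.333)
X(p) = p*(1 + p)
h(N) = 2*N*(4 + N) (h(N) = (2*N)*(4 + N) = 2*N*(4 + N))
(X(W) + 28321) + h(107) = (64*(1 + 64/3)/3 + 28321) + 2*107*(4 + 107) = ((64/3)*(67/3) + 28321) + 2*107*111 = (4288/9 + 28321) + 23754 = 259177/9 + 23754 = 472963/9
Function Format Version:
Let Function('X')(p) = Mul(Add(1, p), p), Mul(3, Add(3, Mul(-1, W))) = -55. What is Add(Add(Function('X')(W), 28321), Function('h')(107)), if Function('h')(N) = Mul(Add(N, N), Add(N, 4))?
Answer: Rational(472963, 9) ≈ 52551.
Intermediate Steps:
W = Rational(64, 3) (W = Add(3, Mul(Rational(-1, 3), -55)) = Add(3, Rational(55, 3)) = Rational(64, 3) ≈ 21.333)
Function('X')(p) = Mul(p, Add(1, p))
Function('h')(N) = Mul(2, N, Add(4, N)) (Function('h')(N) = Mul(Mul(2, N), Add(4, N)) = Mul(2, N, Add(4, N)))
Add(Add(Function('X')(W), 28321), Function('h')(107)) = Add(Add(Mul(Rational(64, 3), Add(1, Rational(64, 3))), 28321), Mul(2, 107, Add(4, 107))) = Add(Add(Mul(Rational(64, 3), Rational(67, 3)), 28321), Mul(2, 107, 111)) = Add(Add(Rational(4288, 9), 28321), 23754) = Add(Rational(259177, 9), 23754) = Rational(472963, 9)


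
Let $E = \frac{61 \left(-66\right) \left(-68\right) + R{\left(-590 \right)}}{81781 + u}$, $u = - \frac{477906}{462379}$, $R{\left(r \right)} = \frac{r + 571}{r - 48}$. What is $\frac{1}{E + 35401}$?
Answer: $\frac{24124910341334}{854126711960608071} \approx 2.8245 \cdot 10^{-5}$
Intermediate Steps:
$R{\left(r \right)} = \frac{571 + r}{-48 + r}$
$u = - \frac{477906}{462379}$ ($u = \left(-477906\right) \frac{1}{462379} = - \frac{477906}{462379} \approx -1.0336$)
$E = \frac{80760967043137}{24124910341334}$ ($E = \frac{61 \left(-66\right) \left(-68\right) + \frac{571 - 590}{-48 - 590}}{81781 - \frac{477906}{462379}} = \frac{\left(-4026\right) \left(-68\right) + \frac{1}{-638} \left(-19\right)}{\frac{37813339093}{462379}} = \left(273768 - - \frac{19}{638}\right) \frac{462379}{37813339093} = \left(273768 + \frac{19}{638}\right) \frac{462379}{37813339093} = \frac{174664003}{638} \cdot \frac{462379}{37813339093} = \frac{80760967043137}{24124910341334} \approx 3.3476$)
$\frac{1}{E + 35401} = \frac{1}{\frac{80760967043137}{24124910341334} + 35401} = \frac{1}{\frac{854126711960608071}{24124910341334}} = \frac{24124910341334}{854126711960608071}$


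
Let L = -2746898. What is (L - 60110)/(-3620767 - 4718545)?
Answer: 175438/521207 ≈ 0.33660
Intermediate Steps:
(L - 60110)/(-3620767 - 4718545) = (-2746898 - 60110)/(-3620767 - 4718545) = -2807008/(-8339312) = -2807008*(-1/8339312) = 175438/521207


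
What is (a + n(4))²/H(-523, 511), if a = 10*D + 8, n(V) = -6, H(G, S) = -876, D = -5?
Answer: -192/73 ≈ -2.6301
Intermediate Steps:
a = -42 (a = 10*(-5) + 8 = -50 + 8 = -42)
(a + n(4))²/H(-523, 511) = (-42 - 6)²/(-876) = (-48)²*(-1/876) = 2304*(-1/876) = -192/73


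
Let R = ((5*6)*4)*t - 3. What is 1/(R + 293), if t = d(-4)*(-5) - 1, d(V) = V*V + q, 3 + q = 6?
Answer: -1/11230 ≈ -8.9047e-5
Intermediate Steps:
q = 3 (q = -3 + 6 = 3)
d(V) = 3 + V² (d(V) = V*V + 3 = V² + 3 = 3 + V²)
t = -96 (t = (3 + (-4)²)*(-5) - 1 = (3 + 16)*(-5) - 1 = 19*(-5) - 1 = -95 - 1 = -96)
R = -11523 (R = ((5*6)*4)*(-96) - 3 = (30*4)*(-96) - 3 = 120*(-96) - 3 = -11520 - 3 = -11523)
1/(R + 293) = 1/(-11523 + 293) = 1/(-11230) = -1/11230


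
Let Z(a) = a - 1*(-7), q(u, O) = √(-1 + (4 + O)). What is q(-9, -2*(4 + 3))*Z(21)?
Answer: 28*I*√11 ≈ 92.865*I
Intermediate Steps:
q(u, O) = √(3 + O)
Z(a) = 7 + a (Z(a) = a + 7 = 7 + a)
q(-9, -2*(4 + 3))*Z(21) = √(3 - 2*(4 + 3))*(7 + 21) = √(3 - 2*7)*28 = √(3 - 14)*28 = √(-11)*28 = (I*√11)*28 = 28*I*√11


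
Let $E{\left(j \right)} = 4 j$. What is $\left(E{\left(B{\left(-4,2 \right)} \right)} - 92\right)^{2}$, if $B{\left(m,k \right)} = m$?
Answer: $11664$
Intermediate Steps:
$\left(E{\left(B{\left(-4,2 \right)} \right)} - 92\right)^{2} = \left(4 \left(-4\right) - 92\right)^{2} = \left(-16 - 92\right)^{2} = \left(-108\right)^{2} = 11664$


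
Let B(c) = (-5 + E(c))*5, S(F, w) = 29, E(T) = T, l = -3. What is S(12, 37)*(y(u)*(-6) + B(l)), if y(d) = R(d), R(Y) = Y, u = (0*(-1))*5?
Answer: -1160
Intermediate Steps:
u = 0 (u = 0*5 = 0)
y(d) = d
B(c) = -25 + 5*c (B(c) = (-5 + c)*5 = -25 + 5*c)
S(12, 37)*(y(u)*(-6) + B(l)) = 29*(0*(-6) + (-25 + 5*(-3))) = 29*(0 + (-25 - 15)) = 29*(0 - 40) = 29*(-40) = -1160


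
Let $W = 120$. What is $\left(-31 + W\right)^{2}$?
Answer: $7921$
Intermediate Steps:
$\left(-31 + W\right)^{2} = \left(-31 + 120\right)^{2} = 89^{2} = 7921$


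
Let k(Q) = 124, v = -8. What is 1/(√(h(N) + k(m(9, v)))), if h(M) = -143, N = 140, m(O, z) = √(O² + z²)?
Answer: -I*√19/19 ≈ -0.22942*I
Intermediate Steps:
1/(√(h(N) + k(m(9, v)))) = 1/(√(-143 + 124)) = 1/(√(-19)) = 1/(I*√19) = -I*√19/19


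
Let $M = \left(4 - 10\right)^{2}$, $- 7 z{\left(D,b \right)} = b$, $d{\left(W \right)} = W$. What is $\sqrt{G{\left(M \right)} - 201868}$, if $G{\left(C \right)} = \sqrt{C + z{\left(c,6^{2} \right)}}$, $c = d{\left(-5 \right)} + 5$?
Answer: $\frac{\sqrt{-9891532 + 42 \sqrt{42}}}{7} \approx 449.29 i$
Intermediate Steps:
$c = 0$ ($c = -5 + 5 = 0$)
$z{\left(D,b \right)} = - \frac{b}{7}$
$M = 36$ ($M = \left(-6\right)^{2} = 36$)
$G{\left(C \right)} = \sqrt{- \frac{36}{7} + C}$ ($G{\left(C \right)} = \sqrt{C - \frac{6^{2}}{7}} = \sqrt{C - \frac{36}{7}} = \sqrt{- \frac{36}{7} + C}$)
$\sqrt{G{\left(M \right)} - 201868} = \sqrt{\frac{\sqrt{-252 + 49 \cdot 36}}{7} - 201868} = \sqrt{\frac{\sqrt{-252 + 1764}}{7} - 201868} = \sqrt{\frac{\sqrt{1512}}{7} - 201868} = \sqrt{\frac{6 \sqrt{42}}{7} - 201868} = \sqrt{-201868 + \frac{6 \sqrt{42}}{7}}$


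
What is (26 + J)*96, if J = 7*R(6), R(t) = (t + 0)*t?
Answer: 26688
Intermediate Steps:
R(t) = t**2 (R(t) = t*t = t**2)
J = 252 (J = 7*6**2 = 7*36 = 252)
(26 + J)*96 = (26 + 252)*96 = 278*96 = 26688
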